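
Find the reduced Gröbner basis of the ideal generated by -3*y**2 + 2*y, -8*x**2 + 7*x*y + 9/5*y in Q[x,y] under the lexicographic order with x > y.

G = {x**2 - 7/8*x*y - 9/40*y, y**2 - 2/3*y}

This is the nonlinear analogue of row-reducing a linear system.

f_1 = -3*y**2 + 2*y, LT = y**2.
f_2 = -8*x**2 + 7*x*y + 9/5*y, LT = x**2.

The S-polynomials (S(f_1,f_2)) all reduce to 0 modulo the current basis, so we have a Gröbner basis.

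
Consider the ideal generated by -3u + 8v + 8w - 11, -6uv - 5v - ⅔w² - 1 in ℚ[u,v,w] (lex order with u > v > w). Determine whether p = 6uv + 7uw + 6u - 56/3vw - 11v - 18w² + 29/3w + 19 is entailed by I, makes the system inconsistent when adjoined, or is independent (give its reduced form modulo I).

Adjoining 6uv + 7uw + 6u - 56/3vw - 11v - 18w² + 29/3w + 19 makes the ideal the whole ring: the system is inconsistent.

First compute the reduced Gröbner basis of I by Buchberger's algorithm.
f_1 = -3u + 8v + 8w - 11, LT = u.
f_2 = -6uv - 5v - ⅔w² - 1, LT = uv.

S(f_1,f_2): lcm = uv. S = -8/3v² - 8/3vw + 17/6v - 1/9w² - ⅙.
  leading term v²: no divisor's leading term divides it; move -8/3v² to the remainder.
  leading term vw: no divisor's leading term divides it; move -8/3vw to the remainder.
  leading term v: no divisor's leading term divides it; move 17/6v to the remainder.
  leading term w²: no divisor's leading term divides it; move -1/9w² to the remainder.
  leading term 1: no divisor's leading term divides it; move -⅙ to the remainder.
  remainder -8/3v² - 8/3vw + 17/6v - 1/9w² - ⅙ ≠ 0; add h_3 = -8/3v² - 8/3vw + 17/6v - 1/9w² - ⅙ to the basis.

The other S-polynomials (S(f_1,h_3), S(f_2,h_3)) all reduce to 0 modulo the current basis, so we have a Gröbner basis.
Inter-reduce: drop elements whose leading term is divisible by another's, tail-reduce, and make monic.
Reduced Gröbner basis: {u - 8/3v - 8/3w + 11/3, v² + vw - 17/16v + 1/24w² + 1/16}.
Label its elements g_1 = u - 8/3v - 8/3w + 11/3, g_2 = v² + vw - 17/16v + 1/24w² + 1/16.

Reduce p = 6uv + 7uw + 6u - 56/3vw - 11v - 18w² + 29/3w + 19 modulo G:
  leading term uv: subtract (6v)·g_1 from 6uv + 7uw + 6u - 56/3vw - 11v - 18w² + 29/3w + 19 → 7uw + 6u + 16v² - 8/3vw - 33v - 18w² + 29/3w + 19
  leading term uw: subtract (7w)·g_1 from 7uw + 6u + 16v² - 8/3vw - 33v - 18w² + 29/3w + 19 → 6u + 16v² + 16vw - 33v + ⅔w² - 16w + 19
  leading term u: subtract (6)·g_1 from 6u + 16v² + 16vw - 33v + ⅔w² - 16w + 19 → 16v² + 16vw - 17v + ⅔w² - 3
  leading term v²: subtract (16)·g_2 from 16v² + 16vw - 17v + ⅔w² - 3 → -4
  leading term 1: no divisor's leading term divides it; move -4 to the remainder.
  normal form = -4.
The normal form is nonzero, so p ∉ I. Since p minus its normal form lies in I, I + (p) = I + (r) where r = -4; decide whether this ideal is the whole ring.
Here r = -4 is a nonzero constant, hence a unit: 1 ∈ I + (p), the Gröbner basis of I + (p) is {1}, and the enlarged system has no common solution — adjoining p is inconsistent.

Ideal membership is decidable via reduction modulo a Gröbner basis.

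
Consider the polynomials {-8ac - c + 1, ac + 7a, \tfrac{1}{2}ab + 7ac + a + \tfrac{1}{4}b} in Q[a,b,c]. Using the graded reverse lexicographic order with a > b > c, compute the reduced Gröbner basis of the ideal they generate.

G = {c^{2} + 6c - 7, a - \tfrac{1}{56}c + \tfrac{1}{56}, b - \tfrac{24}{5}c + \tfrac{24}{5}}

f_1 = -8ac - c + 1, LT = ac.
f_2 = ac + 7a, LT = ac.
f_3 = \tfrac{1}{2}ab + 7ac + a + \tfrac{1}{4}b, LT = ab.

S(f_1,f_2): lcm = ac. S = -7a + \tfrac{1}{8}c - \tfrac{1}{8}.
  leading term a: no divisor's leading term divides it; move -7a to the remainder.
  leading term c: no divisor's leading term divides it; move \tfrac{1}{8}c to the remainder.
  leading term 1: no divisor's leading term divides it; move -\tfrac{1}{8} to the remainder.
  remainder -7a + \tfrac{1}{8}c - \tfrac{1}{8} ≠ 0; add g_4 = -7a + \tfrac{1}{8}c - \tfrac{1}{8} to the basis.

S(f_1,f_3): lcm = abc. S = -14ac^{2} - 2ac - \tfrac{3}{8}bc - \tfrac{1}{8}b.
  leading term ac^{2}: subtract (\tfrac{7}{4}c)·f_1 from -14ac^{2} - 2ac - \tfrac{3}{8}bc - \tfrac{1}{8}b → -2ac - \tfrac{3}{8}bc + \tfrac{7}{4}c^{2} - \tfrac{1}{8}b - \tfrac{7}{4}c
  leading term ac: subtract (\tfrac{1}{4})·f_1 from -2ac - \tfrac{3}{8}bc + \tfrac{7}{4}c^{2} - \tfrac{1}{8}b - \tfrac{7}{4}c → -\tfrac{3}{8}bc + \tfrac{7}{4}c^{2} - \tfrac{1}{8}b - \tfrac{3}{2}c - \tfrac{1}{4}
  leading term bc: no divisor's leading term divides it; move -\tfrac{3}{8}bc to the remainder.
  leading term c^{2}: no divisor's leading term divides it; move \tfrac{7}{4}c^{2} to the remainder.
  leading term b: no divisor's leading term divides it; move -\tfrac{1}{8}b to the remainder.
  leading term c: no divisor's leading term divides it; move -\tfrac{3}{2}c to the remainder.
  leading term 1: no divisor's leading term divides it; move -\tfrac{1}{4} to the remainder.
  remainder -\tfrac{3}{8}bc + \tfrac{7}{4}c^{2} - \tfrac{1}{8}b - \tfrac{3}{2}c - \tfrac{1}{4} ≠ 0; add g_5 = -\tfrac{3}{8}bc + \tfrac{7}{4}c^{2} - \tfrac{1}{8}b - \tfrac{3}{2}c - \tfrac{1}{4} to the basis.

S(f_2,f_3): lcm = abc. S = -14ac^{2} + 7ab - 2ac - \tfrac{1}{2}bc.
  leading term ac^{2}: subtract (\tfrac{7}{4}c)·f_1 from -14ac^{2} + 7ab - 2ac - \tfrac{1}{2}bc → 7ab - 2ac - \tfrac{1}{2}bc + \tfrac{7}{4}c^{2} - \tfrac{7}{4}c
  leading term ab: subtract (14)·f_3 from 7ab - 2ac - \tfrac{1}{2}bc + \tfrac{7}{4}c^{2} - \tfrac{7}{4}c → -100ac - \tfrac{1}{2}bc + \tfrac{7}{4}c^{2} - 14a - \tfrac{7}{2}b - \tfrac{7}{4}c
  leading term ac: subtract (\tfrac{25}{2})·f_1 from -100ac - \tfrac{1}{2}bc + \tfrac{7}{4}c^{2} - 14a - \tfrac{7}{2}b - \tfrac{7}{4}c → -\tfrac{1}{2}bc + \tfrac{7}{4}c^{2} - 14a - \tfrac{7}{2}b + \tfrac{43}{4}c - \tfrac{25}{2}
  leading term bc: subtract (\tfrac{4}{3})·g_5 from -\tfrac{1}{2}bc + \tfrac{7}{4}c^{2} - 14a - \tfrac{7}{2}b + \tfrac{43}{4}c - \tfrac{25}{2} → -\tfrac{7}{12}c^{2} - 14a - \tfrac{10}{3}b + \tfrac{51}{4}c - \tfrac{73}{6}
  leading term c^{2}: no divisor's leading term divides it; move -\tfrac{7}{12}c^{2} to the remainder.
  leading term a: subtract (2)·g_4 from -14a - \tfrac{10}{3}b + \tfrac{51}{4}c - \tfrac{73}{6} → -\tfrac{10}{3}b + \tfrac{25}{2}c - \tfrac{143}{12}
  leading term b: no divisor's leading term divides it; move -\tfrac{10}{3}b to the remainder.
  leading term c: no divisor's leading term divides it; move \tfrac{25}{2}c to the remainder.
  leading term 1: no divisor's leading term divides it; move -\tfrac{143}{12} to the remainder.
  remainder -\tfrac{7}{12}c^{2} - \tfrac{10}{3}b + \tfrac{25}{2}c - \tfrac{143}{12} ≠ 0; add g_6 = -\tfrac{7}{12}c^{2} - \tfrac{10}{3}b + \tfrac{25}{2}c - \tfrac{143}{12} to the basis.

S(f_1,g_4): lcm = ac. S = \tfrac{1}{56}c^{2} + \tfrac{3}{28}c - \tfrac{1}{8}.
  leading term c^{2}: subtract (-\tfrac{3}{98})·g_6 from \tfrac{1}{56}c^{2} + \tfrac{3}{28}c - \tfrac{1}{8} → -\tfrac{5}{49}b + \tfrac{24}{49}c - \tfrac{24}{49}
  leading term b: no divisor's leading term divides it; move -\tfrac{5}{49}b to the remainder.
  leading term c: no divisor's leading term divides it; move \tfrac{24}{49}c to the remainder.
  leading term 1: no divisor's leading term divides it; move -\tfrac{24}{49} to the remainder.
  remainder -\tfrac{5}{49}b + \tfrac{24}{49}c - \tfrac{24}{49} ≠ 0; add g_7 = -\tfrac{5}{49}b + \tfrac{24}{49}c - \tfrac{24}{49} to the basis.

The other S-polynomials (S(f_2,g_4), S(f_3,g_4), S(f_1,g_5), S(f_2,g_5), S(f_3,g_5), S(g_4,g_5), S(f_1,g_6), S(f_2,g_6), S(f_3,g_6), S(g_4,g_6), S(g_5,g_6), S(f_1,g_7), S(f_2,g_7), S(f_3,g_7), S(g_4,g_7), S(g_5,g_7), S(g_6,g_7)) all reduce to 0 modulo the current basis, so we have a Gröbner basis.
Inter-reduce: drop elements whose leading term is divisible by another's, tail-reduce, and make monic.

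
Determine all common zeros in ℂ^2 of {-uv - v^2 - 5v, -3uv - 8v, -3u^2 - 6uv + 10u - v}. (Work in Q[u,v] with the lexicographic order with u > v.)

Compute a lex Gröbner basis by Buchberger's algorithm.
f_1 = -uv - v^2 - 5v, LT = uv.
f_2 = -3uv - 8v, LT = uv.
f_3 = -3u^2 - 6uv + 10u - v, LT = u^2.

S(f_1,f_2): lcm = uv. S = v^2 + 7/3v.
  leading term v^2: no divisor's leading term divides it; move v^2 to the remainder.
  leading term v: no divisor's leading term divides it; move 7/3v to the remainder.
  remainder v^2 + 7/3v ≠ 0; add h_4 = v^2 + 7/3v to the basis.

S(f_1,f_3): lcm = u^2v. S = -uv^2 + 25/3uv - 1/3v^2.
  leading term uv^2: subtract (v)·f_1 from -uv^2 + 25/3uv - 1/3v^2 → 25/3uv + v^3 + 14/3v^2
  leading term uv: subtract (-25/3)·f_1 from 25/3uv + v^3 + 14/3v^2 → v^3 - 11/3v^2 - 125/3v
  leading term v^3: subtract (v)·h_4 from v^3 - 11/3v^2 - 125/3v → -6v^2 - 125/3v
  leading term v^2: subtract (-6)·h_4 from -6v^2 - 125/3v → -83/3v
  leading term v: no divisor's leading term divides it; move -83/3v to the remainder.
  remainder -83/3v ≠ 0; add h_5 = -83/3v to the basis.

The other S-polynomials (S(f_2,f_3), S(f_1,h_4), S(f_2,h_4), S(f_3,h_4), S(f_1,h_5), S(f_2,h_5), S(f_3,h_5), S(h_4,h_5)) all reduce to 0 modulo the current basis, so we have a Gröbner basis.
Inter-reduce: drop elements whose leading term is divisible by another's, tail-reduce, and make monic.
Reduced Gröbner basis: {u^2 - 10/3u, v}.

A lex Gröbner basis eliminates variables successively. Here v depends only on v, with roots {0}; lifting each root through the earlier basis elements recovers the full solutions.
  v = 0: the earlier basis element becomes u^2 - 10/3u = 0, giving u = 0, 10/3 — points (0, 0), (10/3, 0).
Check: every point annihilates each of the original generators.

{(0, 0), (10/3, 0)}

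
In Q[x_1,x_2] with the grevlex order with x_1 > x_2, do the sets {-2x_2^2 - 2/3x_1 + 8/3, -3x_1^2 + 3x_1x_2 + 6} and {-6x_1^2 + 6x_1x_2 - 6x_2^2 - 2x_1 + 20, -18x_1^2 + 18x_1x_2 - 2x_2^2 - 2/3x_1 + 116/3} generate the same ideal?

Yes, the ideals are equal.

Equality of ideals is decidable: compute both reduced Gröbner bases (unique for the ordering) and check whether they agree.
Buchberger on the first generating set:
f_1 = -2x_2^2 - 2/3x_1 + 8/3, LT = x_2^2.
f_2 = -3x_1^2 + 3x_1x_2 + 6, LT = x_1^2.

The S-polynomials (S(f_1,f_2)) all reduce to 0 modulo the current basis, so we have a Gröbner basis.
Inter-reduce: drop elements whose leading term is divisible by another's, tail-reduce, and make monic.
Reduced Gröbner basis: {x_1^2 - x_1x_2 - 2, x_2^2 + 1/3x_1 - 4/3}.

Buchberger on the second generating set:
h_1 = -6x_1^2 + 6x_1x_2 - 6x_2^2 - 2x_1 + 20, LT = x_1^2.
h_2 = -18x_1^2 + 18x_1x_2 - 2x_2^2 - 2/3x_1 + 116/3, LT = x_1^2.

S(h_1,h_2): lcm = x_1^2. S = 8/9x_2^2 + 8/27x_1 - 32/27.
  leading term x_2^2: no divisor's leading term divides it; move 8/9x_2^2 to the remainder.
  leading term x_1: no divisor's leading term divides it; move 8/27x_1 to the remainder.
  leading term 1: no divisor's leading term divides it; move -32/27 to the remainder.
  remainder 8/9x_2^2 + 8/27x_1 - 32/27 ≠ 0; add k_3 = 8/9x_2^2 + 8/27x_1 - 32/27 to the basis.

The other S-polynomials (S(h_1,k_3), S(h_2,k_3)) all reduce to 0 modulo the current basis, so we have a Gröbner basis.
Inter-reduce: drop elements whose leading term is divisible by another's, tail-reduce, and make monic.
Reduced Gröbner basis: {x_1^2 - x_1x_2 - 2, x_2^2 + 1/3x_1 - 4/3}.

These coincide, so the ideals are equal.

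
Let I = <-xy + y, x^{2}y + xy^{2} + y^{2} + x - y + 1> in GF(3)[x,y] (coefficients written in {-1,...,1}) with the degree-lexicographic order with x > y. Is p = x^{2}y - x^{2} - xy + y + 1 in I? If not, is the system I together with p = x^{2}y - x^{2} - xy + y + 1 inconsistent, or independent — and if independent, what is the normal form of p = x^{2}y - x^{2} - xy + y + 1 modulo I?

x^{2}y - x^{2} - xy + y + 1 is independent of I; its normal form modulo I is y.

First compute the reduced Gröbner basis of I by Buchberger's algorithm.
f_1 = -xy + y, LT = xy.
f_2 = x^{2}y + xy^{2} + y^{2} + x - y + 1, LT = x^{2}y.

S(f_1,f_2): lcm = x^{2}y. S = -xy^{2} - xy - y^{2} - x + y - 1.
  leading term xy^{2}: subtract (y)·f_1 from -xy^{2} - xy - y^{2} - x + y - 1 → -xy + y^{2} - x + y - 1
  leading term xy: subtract (1)·f_1 from -xy + y^{2} - x + y - 1 → y^{2} - x - 1
  leading term y^{2}: no divisor's leading term divides it; move y^{2} to the remainder.
  leading term x: no divisor's leading term divides it; move -x to the remainder.
  leading term 1: no divisor's leading term divides it; move -1 to the remainder.
  remainder y^{2} - x - 1 ≠ 0; add h_3 = y^{2} - x - 1 to the basis.

S(f_1,h_3): lcm = xy^{2}. S = x^{2} - y^{2} + x.
  leading term x^{2}: no divisor's leading term divides it; move x^{2} to the remainder.
  leading term y^{2}: subtract (-1)·h_3 from -y^{2} + x → -1
  leading term 1: no divisor's leading term divides it; move -1 to the remainder.
  remainder x^{2} - 1 ≠ 0; add h_4 = x^{2} - 1 to the basis.

The other S-polynomials (S(f_2,h_3), S(f_1,h_4), S(f_2,h_4), S(h_3,h_4)) all reduce to 0 modulo the current basis, so we have a Gröbner basis.
Inter-reduce: drop elements whose leading term is divisible by another's, tail-reduce, and make monic.
Reduced Gröbner basis: {x^{2} - 1, xy - y, y^{2} - x - 1}.
Label its elements g_1 = x^{2} - 1, g_2 = xy - y, g_3 = y^{2} - x - 1.

Reduce p = x^{2}y - x^{2} - xy + y + 1 modulo G:
  leading term x^{2}y: subtract (y)·g_1 from x^{2}y - x^{2} - xy + y + 1 → -x^{2} - xy - y + 1
  leading term x^{2}: subtract (-1)·g_1 from -x^{2} - xy - y + 1 → -xy - y
  leading term xy: subtract (-1)·g_2 from -xy - y → y
  leading term y: no divisor's leading term divides it; move y to the remainder.
  normal form = y.
The normal form is nonzero, so p ∉ I. Since p minus its normal form lies in I, I + (p) = I + (r) where r = y; decide whether this ideal is the whole ring.
Run Buchberger on G together with r (pairs among the g_i already reduce to 0 since G is a Gröbner basis):
g_1 = x^{2} - 1, LT = x^{2}.
g_2 = xy - y, LT = xy.
g_3 = y^{2} - x - 1, LT = y^{2}.
r = y, LT = y.

S(g_3,r): lcm = y^{2}. S = -x - 1.
  leading term x: no divisor's leading term divides it; move -x to the remainder.
  leading term 1: no divisor's leading term divides it; move -1 to the remainder.
  remainder -x - 1 ≠ 0; add m_5 = -x - 1 to the basis.

The other S-polynomials (S(g_1,g_2), S(g_1,g_3), S(g_1,r), S(g_2,g_3), S(g_2,r), S(g_1,m_5), S(g_2,m_5), S(g_3,m_5), S(r,m_5)) all reduce to 0 modulo the current basis, so we have a Gröbner basis.
Inter-reduce: drop elements whose leading term is divisible by another's, tail-reduce, and make monic.
Reduced Gröbner basis: {x + 1, y}.
The reduced Gröbner basis of I + (p) is {x + 1, y} ≠ {1}, a proper ideal, so the enlarged system stays consistent: p is independent of I, with normal form y.

Ideal membership is decidable via reduction modulo a Gröbner basis.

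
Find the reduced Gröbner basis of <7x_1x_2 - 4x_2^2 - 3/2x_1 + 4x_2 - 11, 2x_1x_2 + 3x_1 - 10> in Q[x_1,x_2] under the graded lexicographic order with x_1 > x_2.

Buchberger's algorithm terminates because the ascending chain of leading-term ideals stabilizes.

f_1 = 7x_1x_2 - 4x_2^2 - 3/2x_1 + 4x_2 - 11, LT = x_1x_2.
f_2 = 2x_1x_2 + 3x_1 - 10, LT = x_1x_2.

S(f_1,f_2): lcm = x_1x_2. S = -4/7x_2^2 - 12/7x_1 + 4/7x_2 + 24/7.
  leading term x_2^2: no divisor's leading term divides it; move -4/7x_2^2 to the remainder.
  leading term x_1: no divisor's leading term divides it; move -12/7x_1 to the remainder.
  leading term x_2: no divisor's leading term divides it; move 4/7x_2 to the remainder.
  leading term 1: no divisor's leading term divides it; move 24/7 to the remainder.
  remainder -4/7x_2^2 - 12/7x_1 + 4/7x_2 + 24/7 ≠ 0; add g_3 = -4/7x_2^2 - 12/7x_1 + 4/7x_2 + 24/7 to the basis.

S(f_1,g_3): lcm = x_1x_2^2. S = -4/7x_2^3 - 3x_1^2 + 11/14x_1x_2 + 4/7x_2^2 + 6x_1 - 11/7x_2.
  leading term x_2^3: subtract (x_2)·g_3 from -4/7x_2^3 - 3x_1^2 + 11/14x_1x_2 + 4/7x_2^2 + 6x_1 - 11/7x_2 → -3x_1^2 + 5/2x_1x_2 + 6x_1 - 5x_2
  leading term x_1^2: no divisor's leading term divides it; move -3x_1^2 to the remainder.
  leading term x_1x_2: subtract (5/14)·f_1 from 5/2x_1x_2 + 6x_1 - 5x_2 → 10/7x_2^2 + 183/28x_1 - 45/7x_2 + 55/14
  leading term x_2^2: subtract (-5/2)·g_3 from 10/7x_2^2 + 183/28x_1 - 45/7x_2 + 55/14 → 9/4x_1 - 5x_2 + 25/2
  leading term x_1: no divisor's leading term divides it; move 9/4x_1 to the remainder.
  leading term x_2: no divisor's leading term divides it; move -5x_2 to the remainder.
  leading term 1: no divisor's leading term divides it; move 25/2 to the remainder.
  remainder -3x_1^2 + 9/4x_1 - 5x_2 + 25/2 ≠ 0; add g_4 = -3x_1^2 + 9/4x_1 - 5x_2 + 25/2 to the basis.

S(f_2,g_3): lcm = x_1x_2^2. S = -3x_1^2 + 5/2x_1x_2 + 6x_1 - 5x_2.
  leading term x_1^2: subtract (1)·g_4 from -3x_1^2 + 5/2x_1x_2 + 6x_1 - 5x_2 → 5/2x_1x_2 + 15/4x_1 - 25/2
  leading term x_1x_2: subtract (5/14)·f_1 from 5/2x_1x_2 + 15/4x_1 - 25/2 → 10/7x_2^2 + 30/7x_1 - 10/7x_2 - 60/7
  leading term x_2^2: subtract (-5/2)·g_3 from 10/7x_2^2 + 30/7x_1 - 10/7x_2 - 60/7 → 0
  remainder 0.

S(f_1,g_4): lcm = x_1^2x_2. S = -4/7x_1x_2^2 - 3/14x_1^2 + 37/28x_1x_2 - 5/3x_2^2 - 11/7x_1 + 25/6x_2.
  leading term x_1x_2^2: subtract (-4/49x_2)·f_1 from -4/7x_1x_2^2 - 3/14x_1^2 + 37/28x_1x_2 - 5/3x_2^2 - 11/7x_1 + 25/6x_2 → -16/49x_2^3 - 3/14x_1^2 + 235/196x_1x_2 - 197/147x_2^2 - 11/7x_1 + 961/294x_2
  leading term x_2^3: subtract (4/7x_2)·g_3 from -16/49x_2^3 - 3/14x_1^2 + 235/196x_1x_2 - 197/147x_2^2 - 11/7x_1 + 961/294x_2 → -3/14x_1^2 + 61/28x_1x_2 - 5/3x_2^2 - 11/7x_1 + 55/42x_2
  leading term x_1^2: subtract (1/14)·g_4 from -3/14x_1^2 + 61/28x_1x_2 - 5/3x_2^2 - 11/7x_1 + 55/42x_2 → 61/28x_1x_2 - 5/3x_2^2 - 97/56x_1 + 5/3x_2 - 25/28
  leading term x_1x_2: subtract (61/196)·f_1 from 61/28x_1x_2 - 5/3x_2^2 - 97/56x_1 + 5/3x_2 - 25/28 → -62/147x_2^2 - 62/49x_1 + 62/147x_2 + 124/49
  leading term x_2^2: subtract (31/42)·g_3 from -62/147x_2^2 - 62/49x_1 + 62/147x_2 + 124/49 → 0
  remainder 0.

S(f_2,g_4): lcm = x_1^2x_2. S = 3/2x_1^2 + 3/4x_1x_2 - 5/3x_2^2 - 5x_1 + 25/6x_2.
  leading term x_1^2: subtract (-1/2)·g_4 from 3/2x_1^2 + 3/4x_1x_2 - 5/3x_2^2 - 5x_1 + 25/6x_2 → 3/4x_1x_2 - 5/3x_2^2 - 31/8x_1 + 5/3x_2 + 25/4
  leading term x_1x_2: subtract (3/28)·f_1 from 3/4x_1x_2 - 5/3x_2^2 - 31/8x_1 + 5/3x_2 + 25/4 → -26/21x_2^2 - 26/7x_1 + 26/21x_2 + 52/7
  leading term x_2^2: subtract (13/6)·g_3 from -26/21x_2^2 - 26/7x_1 + 26/21x_2 + 52/7 → 0
  remainder 0.

S(g_3,g_4): leading monomials are coprime, so the S-polynomial reduces to 0 (Buchberger's first criterion).
Every S-polynomial of the final basis reduces to 0, so we have a Gröbner basis.
Inter-reduce: drop elements whose leading term is divisible by another's, tail-reduce, and make monic.

G = {x_1^2 - 3/4x_1 + 5/3x_2 - 25/6, x_1x_2 + 3/2x_1 - 5, x_2^2 + 3x_1 - x_2 - 6}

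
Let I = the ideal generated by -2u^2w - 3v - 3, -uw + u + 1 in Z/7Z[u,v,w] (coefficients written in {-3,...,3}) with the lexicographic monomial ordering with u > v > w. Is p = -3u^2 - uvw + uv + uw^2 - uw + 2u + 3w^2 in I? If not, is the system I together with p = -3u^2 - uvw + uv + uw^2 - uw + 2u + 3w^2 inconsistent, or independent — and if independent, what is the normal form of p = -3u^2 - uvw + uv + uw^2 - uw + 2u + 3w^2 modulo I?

First compute the reduced Gröbner basis of I by Buchberger's algorithm.
f_1 = -2u^2w - 3v - 3, LT = u^2w.
f_2 = -uw + u + 1, LT = uw.

S(f_1,f_2): lcm = u^2w. S = u^2 + u - 2v - 2.
  reduce S modulo (f_1, f_2):
  remainder u^2 + u - 2v - 2 ≠ 0; add h_3 = u^2 + u - 2v - 2 to the basis.

S(f_1,h_3): lcm = u^2w. S = -uw + 2vw - 2v + 2w - 2.
  reduce S modulo (f_1, f_2, h_3):
  remainder -u + 2vw - 2v + 2w - 3 ≠ 0; add h_4 = -u + 2vw - 2v + 2w - 3 to the basis.

S(f_2,h_4): lcm = uw. S = -u + 2vw^2 - 2vw + 2w^2 - 3w - 1.
  reduce S modulo (f_1, f_2, h_3, h_4):
  remainder 2vw^2 + 3vw + 2v + 2w^2 + 2w + 2 ≠ 0; add h_5 = 2vw^2 + 3vw + 2v + 2w^2 + 2w + 2 to the basis.

The other S-polynomials (S(f_2,h_3), S(f_1,h_4), S(h_3,h_4), S(f_1,h_5), S(f_2,h_5), S(h_3,h_5), S(h_4,h_5)) all reduce to 0 modulo the current basis, so we have a Gröbner basis.
Inter-reduce: drop elements whose leading term is divisible by another's, tail-reduce, and make monic.
Reduced Gröbner basis: {u - 2vw + 2v - 2w + 3, vw^2 - 2vw + v + w^2 + w + 1}.
Label its elements g_1 = u - 2vw + 2v - 2w + 3, g_2 = vw^2 - 2vw + v + w^2 + w + 1.

Reduce p = -3u^2 - uvw + uv + uw^2 - uw + 2u + 3w^2 modulo G:
  leading term u^2: subtract (-3u)·g_1 from -3u^2 - uvw + uv + uw^2 - uw + 2u + 3w^2 → uw^2 - 3u + 3w^2
  leading term uw^2: subtract (w^2)·g_1 from uw^2 - 3u + 3w^2 → -3u + 2vw^3 - 2vw^2 + 2w^3
  leading term u: subtract (-3)·g_1 from -3u + 2vw^3 - 2vw^2 + 2w^3 → 2vw^3 - 2vw^2 + vw - v + 2w^3 + w + 2
  leading term vw^3: subtract (2w)·g_2 from 2vw^3 - 2vw^2 + vw - v + 2w^3 + w + 2 → 2vw^2 - vw - v - 2w^2 - w + 2
  leading term vw^2: subtract (2)·g_2 from 2vw^2 - vw - v - 2w^2 - w + 2 → 3vw - 3v + 3w^2 - 3w
  leading term vw: no divisor's leading term divides it; move 3vw to the remainder.
  leading term v: no divisor's leading term divides it; move -3v to the remainder.
  leading term w^2: no divisor's leading term divides it; move 3w^2 to the remainder.
  leading term w: no divisor's leading term divides it; move -3w to the remainder.
  normal form = 3vw - 3v + 3w^2 - 3w.
The normal form is nonzero, so p ∉ I. Since p minus its normal form lies in I, I + (p) = I + (r) where r = 3vw - 3v + 3w^2 - 3w; decide whether this ideal is the whole ring.
Run Buchberger on G together with r (pairs among the g_i already reduce to 0 since G is a Gröbner basis):
g_1 = u - 2vw + 2v - 2w + 3, LT = u.
g_2 = vw^2 - 2vw + v + w^2 + w + 1, LT = vw^2.
r = 3vw - 3v + 3w^2 - 3w, LT = vw.

S(g_2,r): lcm = vw^2. S = -vw + v - w^3 + 2w^2 + w + 1.
  reduce S modulo (g_1, g_2, r):
  remainder -w^3 + 3w^2 + 1 ≠ 0; add m_4 = -w^3 + 3w^2 + 1 to the basis.

S(g_2,m_4): lcm = vw^3. S = vw^2 + vw + v + w^3 + w^2 + w.
  reduce S modulo (g_1, g_2, r, m_4):
  remainder 3v + 3w ≠ 0; add m_5 = 3v + 3w to the basis.

The other S-polynomials (S(g_1,g_2), S(g_1,r), S(g_1,m_4), S(r,m_4), S(g_1,m_5), S(g_2,m_5), S(r,m_5), S(m_4,m_5)) all reduce to 0 modulo the current basis, so we have a Gröbner basis.
Inter-reduce: drop elements whose leading term is divisible by another's, tail-reduce, and make monic.
Reduced Gröbner basis: {u + 2w^2 + 3w + 3, v + w, w^3 - 3w^2 - 1}.
The reduced Gröbner basis of I + (p) is {u + 2w^2 + 3w + 3, v + w, w^3 - 3w^2 - 1} ≠ {1}, a proper ideal, so the enlarged system stays consistent: p is independent of I, with normal form 3vw - 3v + 3w^2 - 3w.

-3u^2 - uvw + uv + uw^2 - uw + 2u + 3w^2 is independent of I; its normal form modulo I is 3vw - 3v + 3w^2 - 3w.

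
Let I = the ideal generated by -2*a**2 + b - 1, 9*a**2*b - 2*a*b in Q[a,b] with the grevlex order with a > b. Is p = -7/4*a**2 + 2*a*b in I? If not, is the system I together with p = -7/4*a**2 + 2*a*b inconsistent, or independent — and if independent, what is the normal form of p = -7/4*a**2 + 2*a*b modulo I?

-7/4*a**2 + 2*a*b is independent of I; its normal form modulo I is 9/2*b**2 - 43/8*b + 7/8.

First compute the reduced Gröbner basis of I by Buchberger's algorithm.
f_1 = -2*a**2 + b - 1, LT = a**2.
f_2 = 9*a**2*b - 2*a*b, LT = a**2*b.

S(f_1,f_2): lcm = a**2*b. S = 2/9*a*b - 1/2*b**2 + 1/2*b.
  reduce S modulo (f_1, f_2):
  remainder 2/9*a*b - 1/2*b**2 + 1/2*b ≠ 0; add h_3 = 2/9*a*b - 1/2*b**2 + 1/2*b to the basis.

S(f_1,h_3): lcm = a**2*b. S = 9/4*a*b**2 - 9/4*a*b - 1/2*b**2 + 1/2*b.
  reduce S modulo (f_1, f_2, h_3):
  remainder 81/16*b**3 - 85/8*b**2 + 89/16*b ≠ 0; add h_4 = 81/16*b**3 - 85/8*b**2 + 89/16*b to the basis.

The other S-polynomials (S(f_2,h_3), S(f_1,h_4), S(f_2,h_4), S(h_3,h_4)) all reduce to 0 modulo the current basis, so we have a Gröbner basis.
Inter-reduce: drop elements whose leading term is divisible by another's, tail-reduce, and make monic.
Reduced Gröbner basis: {b**3 - 170/81*b**2 + 89/81*b, a**2 - 1/2*b + 1/2, a*b - 9/4*b**2 + 9/4*b}.
Label its elements g_1 = b**3 - 170/81*b**2 + 89/81*b, g_2 = a**2 - 1/2*b + 1/2, g_3 = a*b - 9/4*b**2 + 9/4*b.

Reduce p = -7/4*a**2 + 2*a*b modulo G:
  leading term a**2: subtract (-7/4)·g_2 from -7/4*a**2 + 2*a*b → 2*a*b - 7/8*b + 7/8
  leading term a*b: subtract (2)·g_3 from 2*a*b - 7/8*b + 7/8 → 9/2*b**2 - 43/8*b + 7/8
  leading term b**2: no divisor's leading term divides it; move 9/2*b**2 to the remainder.
  leading term b: no divisor's leading term divides it; move -43/8*b to the remainder.
  leading term 1: no divisor's leading term divides it; move 7/8 to the remainder.
  normal form = 9/2*b**2 - 43/8*b + 7/8.
The normal form is nonzero, so p ∉ I. Since p minus its normal form lies in I, I + (p) = I + (r) where r = 9/2*b**2 - 43/8*b + 7/8; decide whether this ideal is the whole ring.
Run Buchberger on G together with r (pairs among the g_i already reduce to 0 since G is a Gröbner basis):
g_1 = b**3 - 170/81*b**2 + 89/81*b, LT = b**3.
g_2 = a**2 - 1/2*b + 1/2, LT = a**2.
g_3 = a*b - 9/4*b**2 + 9/4*b, LT = a*b.
r = 9/2*b**2 - 43/8*b + 7/8, LT = b**2.

S(g_1,r): lcm = b**3. S = -293/324*b**2 + 293/324*b.
  reduce S modulo (g_1, g_2, g_3, r):
  remainder -2051/11664*b + 2051/11664 ≠ 0; add m_5 = -2051/11664*b + 2051/11664 to the basis.

S(g_3,r): lcm = a*b**2. S = -9/4*b**3 + 43/36*a*b + 9/4*b**2 - 7/36*a.
  reduce S modulo (g_1, g_2, g_3, r, m_5):
  remainder -7/36*a ≠ 0; add m_6 = -7/36*a to the basis.

The other S-polynomials (S(g_1,g_2), S(g_1,g_3), S(g_2,g_3), S(g_2,r), S(g_1,m_5), S(g_2,m_5), S(g_3,m_5), S(r,m_5), S(g_1,m_6), S(g_2,m_6), S(g_3,m_6), S(r,m_6), S(m_5,m_6)) all reduce to 0 modulo the current basis, so we have a Gröbner basis.
Inter-reduce: drop elements whose leading term is divisible by another's, tail-reduce, and make monic.
Reduced Gröbner basis: {a, b - 1}.
The reduced Gröbner basis of I + (p) is {a, b - 1} ≠ {1}, a proper ideal, so the enlarged system stays consistent: p is independent of I, with normal form 9/2*b**2 - 43/8*b + 7/8.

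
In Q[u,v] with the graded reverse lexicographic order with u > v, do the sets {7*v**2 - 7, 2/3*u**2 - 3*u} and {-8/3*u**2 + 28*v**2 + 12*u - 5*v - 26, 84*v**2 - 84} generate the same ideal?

Two ideals are equal iff their reduced Gröbner bases coincide (the reduced basis is unique for a fixed ordering).
Buchberger on the first generating set:
f_1 = 7*v**2 - 7, LT = v**2.
f_2 = 2/3*u**2 - 3*u, LT = u**2.

The S-polynomials (S(f_1,f_2)) all reduce to 0 modulo the current basis, so we have a Gröbner basis.
Inter-reduce: drop elements whose leading term is divisible by another's, tail-reduce, and make monic.
Reduced Gröbner basis: {u**2 - 9/2*u, v**2 - 1}.

Buchberger on the second generating set:
h_1 = -8/3*u**2 + 28*v**2 + 12*u - 5*v - 26, LT = u**2.
h_2 = 84*v**2 - 84, LT = v**2.

The S-polynomials (S(h_1,h_2)) all reduce to 0 modulo the current basis, so we have a Gröbner basis.
Inter-reduce: drop elements whose leading term is divisible by another's, tail-reduce, and make monic.
Reduced Gröbner basis: {u**2 - 9/2*u + 15/8*v - 3/4, v**2 - 1}.

Since the reduced bases disagree, the two ideals are not the same.

No, the ideals differ.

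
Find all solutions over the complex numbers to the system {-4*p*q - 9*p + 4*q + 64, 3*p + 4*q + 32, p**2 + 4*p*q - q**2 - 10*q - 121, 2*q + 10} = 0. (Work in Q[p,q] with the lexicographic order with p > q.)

{(-4, -5)}

Compute a lex Gröbner basis by Buchberger's algorithm.
f_1 = -4*p*q - 9*p + 4*q + 64, LT = p*q.
f_2 = 3*p + 4*q + 32, LT = p.
f_3 = p**2 + 4*p*q - q**2 - 10*q - 121, LT = p**2.
f_4 = 2*q + 10, LT = q.

The S-polynomials (S(f_1,f_2), S(f_1,f_3), S(f_1,f_4), S(f_2,f_3), S(f_2,f_4), S(f_3,f_4)) all reduce to 0 modulo the current basis, so we have a Gröbner basis.
Inter-reduce: drop elements whose leading term is divisible by another's, tail-reduce, and make monic.
Reduced Gröbner basis: {p + 4, q + 5}.

A lex Gröbner basis eliminates variables successively. Here q + 5 depends only on q, with roots {-5}; lifting each root through the earlier basis elements recovers the full solutions.
  q = -5: the earlier basis element becomes p + 4 = 0, giving p = -4 — point (-4, -5).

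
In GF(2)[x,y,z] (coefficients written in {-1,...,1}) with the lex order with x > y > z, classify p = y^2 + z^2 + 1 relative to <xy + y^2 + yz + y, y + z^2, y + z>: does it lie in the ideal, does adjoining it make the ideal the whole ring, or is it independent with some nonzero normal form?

First compute the reduced Gröbner basis of I by Buchberger's algorithm.
f_1 = xy + y^2 + yz + y, LT = xy.
f_2 = y + z^2, LT = y.
f_3 = y + z, LT = y.

S(f_1,f_2): lcm = xy. S = xz^2 + y^2 + yz + y.
  leading term xz^2: no divisor's leading term divides it; move xz^2 to the remainder.
  leading term y^2: subtract (y)·f_2 from y^2 + yz + y → yz^2 + yz + y
  leading term yz^2: subtract (z^2)·f_2 from yz^2 + yz + y → yz + y + z^4
  leading term yz: subtract (z)·f_2 from yz + y + z^4 → y + z^4 + z^3
  leading term y: subtract (1)·f_2 from y + z^4 + z^3 → z^4 + z^3 + z^2
  leading term z^4: no divisor's leading term divides it; move z^4 to the remainder.
  leading term z^3: no divisor's leading term divides it; move z^3 to the remainder.
  leading term z^2: no divisor's leading term divides it; move z^2 to the remainder.
  remainder xz^2 + z^4 + z^3 + z^2 ≠ 0; add h_4 = xz^2 + z^4 + z^3 + z^2 to the basis.

S(f_1,f_3): lcm = xy. S = xz + y^2 + yz + y.
  leading term xz: no divisor's leading term divides it; move xz to the remainder.
  leading term y^2: subtract (y)·f_2 from y^2 + yz + y → yz^2 + yz + y
  leading term yz^2: subtract (z^2)·f_2 from yz^2 + yz + y → yz + y + z^4
  leading term yz: subtract (z)·f_2 from yz + y + z^4 → y + z^4 + z^3
  leading term y: subtract (1)·f_2 from y + z^4 + z^3 → z^4 + z^3 + z^2
  leading term z^4: no divisor's leading term divides it; move z^4 to the remainder.
  leading term z^3: no divisor's leading term divides it; move z^3 to the remainder.
  leading term z^2: no divisor's leading term divides it; move z^2 to the remainder.
  remainder xz + z^4 + z^3 + z^2 ≠ 0; add h_5 = xz + z^4 + z^3 + z^2 to the basis.

S(f_2,f_3): lcm = y. S = z^2 + z.
  leading term z^2: no divisor's leading term divides it; move z^2 to the remainder.
  leading term z: no divisor's leading term divides it; move z to the remainder.
  remainder z^2 + z ≠ 0; add h_6 = z^2 + z to the basis.

The other S-polynomials (S(f_1,h_4), S(f_2,h_4), S(f_3,h_4), S(f_1,h_5), S(f_2,h_5), S(f_3,h_5), S(h_4,h_5), S(f_1,h_6), S(f_2,h_6), S(f_3,h_6), S(h_4,h_6), S(h_5,h_6)) all reduce to 0 modulo the current basis, so we have a Gröbner basis.
Inter-reduce: drop elements whose leading term is divisible by another's, tail-reduce, and make monic.
Reduced Gröbner basis: {xz + z, y + z, z^2 + z}.
Label its elements g_1 = xz + z, g_2 = y + z, g_3 = z^2 + z.

Reduce p = y^2 + z^2 + 1 modulo G:
  leading term y^2: subtract (y)·g_2 from y^2 + z^2 + 1 → yz + z^2 + 1
  leading term yz: subtract (z)·g_2 from yz + z^2 + 1 → 1
  leading term 1: no divisor's leading term divides it; move 1 to the remainder.
  normal form = 1.
The normal form is nonzero, so p ∉ I. Since p minus its normal form lies in I, I + (p) = I + (r) where r = 1; decide whether this ideal is the whole ring.
Here r = 1 is a nonzero constant, hence a unit: 1 ∈ I + (p), the Gröbner basis of I + (p) is {1}, and the enlarged system has no common solution — adjoining p is inconsistent.

Ideal membership is decidable via reduction modulo a Gröbner basis.

Adjoining y^2 + z^2 + 1 makes the ideal the whole ring: the system is inconsistent.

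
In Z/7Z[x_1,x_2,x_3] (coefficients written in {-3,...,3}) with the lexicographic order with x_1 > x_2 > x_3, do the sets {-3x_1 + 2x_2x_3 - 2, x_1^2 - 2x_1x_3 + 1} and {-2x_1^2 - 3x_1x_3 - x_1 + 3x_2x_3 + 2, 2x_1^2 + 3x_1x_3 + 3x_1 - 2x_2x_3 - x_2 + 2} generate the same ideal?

Equality of ideals is decidable: compute both reduced Gröbner bases (unique for the ordering) and check whether they agree.
Buchberger on the first generating set:
f_1 = -3x_1 + 2x_2x_3 - 2, LT = x_1.
f_2 = x_1^2 - 2x_1x_3 + 1, LT = x_1^2.

S(f_1,f_2): lcm = x_1^2. S = -3x_1x_2x_3 + 2x_1x_3 + 3x_1 - 1.
  leading term x_1x_2x_3: subtract (x_2x_3)·f_1 from -3x_1x_2x_3 + 2x_1x_3 + 3x_1 - 1 → 2x_1x_3 + 3x_1 - 2x_2^2x_3^2 + 2x_2x_3 - 1
  leading term x_1x_3: subtract (-3x_3)·f_1 from 2x_1x_3 + 3x_1 - 2x_2^2x_3^2 + 2x_2x_3 - 1 → 3x_1 - 2x_2^2x_3^2 - x_2x_3^2 + 2x_2x_3 + x_3 - 1
  leading term x_1: subtract (-1)·f_1 from 3x_1 - 2x_2^2x_3^2 - x_2x_3^2 + 2x_2x_3 + x_3 - 1 → -2x_2^2x_3^2 - x_2x_3^2 - 3x_2x_3 + x_3 - 3
  leading term x_2^2x_3^2: no divisor's leading term divides it; move -2x_2^2x_3^2 to the remainder.
  leading term x_2x_3^2: no divisor's leading term divides it; move -x_2x_3^2 to the remainder.
  leading term x_2x_3: no divisor's leading term divides it; move -3x_2x_3 to the remainder.
  leading term x_3: no divisor's leading term divides it; move x_3 to the remainder.
  leading term 1: no divisor's leading term divides it; move -3 to the remainder.
  remainder -2x_2^2x_3^2 - x_2x_3^2 - 3x_2x_3 + x_3 - 3 ≠ 0; add g_3 = -2x_2^2x_3^2 - x_2x_3^2 - 3x_2x_3 + x_3 - 3 to the basis.

The other S-polynomials (S(f_1,g_3), S(f_2,g_3)) all reduce to 0 modulo the current basis, so we have a Gröbner basis.
Inter-reduce: drop elements whose leading term is divisible by another's, tail-reduce, and make monic.
Reduced Gröbner basis: {x_1 - 3x_2x_3 + 3, x_2^2x_3^2 - 3x_2x_3^2 - 2x_2x_3 + 3x_3 - 2}.

Buchberger on the second generating set:
h_1 = -2x_1^2 - 3x_1x_3 - x_1 + 3x_2x_3 + 2, LT = x_1^2.
h_2 = 2x_1^2 + 3x_1x_3 + 3x_1 - 2x_2x_3 - x_2 + 2, LT = x_1^2.

S(h_1,h_2): lcm = x_1^2. S = -x_1 + 3x_2x_3 - 3x_2 - 2.
  leading term x_1: no divisor's leading term divides it; move -x_1 to the remainder.
  leading term x_2x_3: no divisor's leading term divides it; move 3x_2x_3 to the remainder.
  leading term x_2: no divisor's leading term divides it; move -3x_2 to the remainder.
  leading term 1: no divisor's leading term divides it; move -2 to the remainder.
  remainder -x_1 + 3x_2x_3 - 3x_2 - 2 ≠ 0; add k_3 = -x_1 + 3x_2x_3 - 3x_2 - 2 to the basis.

S(h_1,k_3): lcm = x_1^2. S = 3x_1x_2x_3 - 3x_1x_2 - 2x_1x_3 + 2x_1 + 2x_2x_3 - 1.
  leading term x_1x_2x_3: subtract (-3x_2x_3)·k_3 from 3x_1x_2x_3 - 3x_1x_2 - 2x_1x_3 + 2x_1 + 2x_2x_3 - 1 → -3x_1x_2 - 2x_1x_3 + 2x_1 + 2x_2^2x_3^2 - 2x_2^2x_3 + 3x_2x_3 - 1
  leading term x_1x_2: subtract (3x_2)·k_3 from -3x_1x_2 - 2x_1x_3 + 2x_1 + 2x_2^2x_3^2 - 2x_2^2x_3 + 3x_2x_3 - 1 → -2x_1x_3 + 2x_1 + 2x_2^2x_3^2 + 3x_2^2x_3 + 2x_2^2 + 3x_2x_3 - x_2 - 1
  leading term x_1x_3: subtract (2x_3)·k_3 from -2x_1x_3 + 2x_1 + 2x_2^2x_3^2 + 3x_2^2x_3 + 2x_2^2 + 3x_2x_3 - x_2 - 1 → 2x_1 + 2x_2^2x_3^2 + 3x_2^2x_3 + 2x_2^2 + x_2x_3^2 + 2x_2x_3 - x_2 - 3x_3 - 1
  leading term x_1: subtract (-2)·k_3 from 2x_1 + 2x_2^2x_3^2 + 3x_2^2x_3 + 2x_2^2 + x_2x_3^2 + 2x_2x_3 - x_2 - 3x_3 - 1 → 2x_2^2x_3^2 + 3x_2^2x_3 + 2x_2^2 + x_2x_3^2 + x_2x_3 - 3x_3 + 2
  leading term x_2^2x_3^2: no divisor's leading term divides it; move 2x_2^2x_3^2 to the remainder.
  leading term x_2^2x_3: no divisor's leading term divides it; move 3x_2^2x_3 to the remainder.
  leading term x_2^2: no divisor's leading term divides it; move 2x_2^2 to the remainder.
  leading term x_2x_3^2: no divisor's leading term divides it; move x_2x_3^2 to the remainder.
  leading term x_2x_3: no divisor's leading term divides it; move x_2x_3 to the remainder.
  leading term x_3: no divisor's leading term divides it; move -3x_3 to the remainder.
  leading term 1: no divisor's leading term divides it; move 2 to the remainder.
  remainder 2x_2^2x_3^2 + 3x_2^2x_3 + 2x_2^2 + x_2x_3^2 + x_2x_3 - 3x_3 + 2 ≠ 0; add k_4 = 2x_2^2x_3^2 + 3x_2^2x_3 + 2x_2^2 + x_2x_3^2 + x_2x_3 - 3x_3 + 2 to the basis.

The other S-polynomials (S(h_2,k_3), S(h_1,k_4), S(h_2,k_4), S(k_3,k_4)) all reduce to 0 modulo the current basis, so we have a Gröbner basis.
Inter-reduce: drop elements whose leading term is divisible by another's, tail-reduce, and make monic.
Reduced Gröbner basis: {x_1 - 3x_2x_3 + 3x_2 + 2, x_2^2x_3^2 - 2x_2^2x_3 + x_2^2 - 3x_2x_3^2 - 3x_2x_3 + 2x_3 + 1}.

These differ, so the ideals are not equal.

No, the ideals differ.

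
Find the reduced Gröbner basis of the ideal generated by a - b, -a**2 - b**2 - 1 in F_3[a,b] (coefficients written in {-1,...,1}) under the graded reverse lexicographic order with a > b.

This is the nonlinear analogue of row-reducing a linear system.

f_1 = a - b, LT = a.
f_2 = -a**2 - b**2 - 1, LT = a**2.

S(f_1,f_2): lcm = a**2. S = -a*b - b**2 - 1.
  leading term a*b: subtract (-b)·f_1 from -a*b - b**2 - 1 → b**2 - 1
  leading term b**2: no divisor's leading term divides it; move b**2 to the remainder.
  leading term 1: no divisor's leading term divides it; move -1 to the remainder.
  remainder b**2 - 1 ≠ 0; add g_3 = b**2 - 1 to the basis.

The other S-polynomials (S(f_1,g_3), S(f_2,g_3)) all reduce to 0 modulo the current basis, so we have a Gröbner basis.
Inter-reduce: drop elements whose leading term is divisible by another's, tail-reduce, and make monic.

G = {b**2 - 1, a - b}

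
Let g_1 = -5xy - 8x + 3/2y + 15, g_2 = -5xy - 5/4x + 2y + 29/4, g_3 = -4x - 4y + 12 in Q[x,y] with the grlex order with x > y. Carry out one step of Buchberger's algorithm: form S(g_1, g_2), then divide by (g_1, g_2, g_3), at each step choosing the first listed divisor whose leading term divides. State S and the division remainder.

lcm(LM(g_1), LM(g_2)) = xy.
S = (lcm/LT(g_1))·g_1 − (lcm/LT(g_2))·g_2 = 27/20x + 1/10y - 31/20.
Reduce S modulo (g_1, g_2, g_3) in that order:
  leading term x: subtract (-27/80)·g_3 from 27/20x + 1/10y - 31/20 → -5/4y + 5/2
  leading term y: no divisor's leading term divides it; move -5/4y to the remainder.
  leading term 1: no divisor's leading term divides it; move 5/2 to the remainder.
The remainder -5/4y + 5/2 is nonzero, so it would be added as the next basis element.

S(g_1, g_2) = 27/20x + 1/10y - 31/20; remainder on division = -5/4y + 5/2.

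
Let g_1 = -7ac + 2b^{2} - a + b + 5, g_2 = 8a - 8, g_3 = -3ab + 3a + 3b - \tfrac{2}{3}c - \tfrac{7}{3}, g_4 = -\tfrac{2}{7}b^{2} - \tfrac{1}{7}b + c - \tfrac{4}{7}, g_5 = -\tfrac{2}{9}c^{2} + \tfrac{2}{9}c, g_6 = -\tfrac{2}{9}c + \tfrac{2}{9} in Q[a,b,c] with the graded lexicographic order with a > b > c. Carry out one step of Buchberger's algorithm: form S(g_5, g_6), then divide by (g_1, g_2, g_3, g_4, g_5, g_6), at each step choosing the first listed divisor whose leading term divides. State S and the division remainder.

S(g_5, g_6) = 0; remainder on division = 0.

lcm(LM(g_5), LM(g_6)) = c^{2}.
S = (lcm/LT(g_5))·g_5 − (lcm/LT(g_6))·g_6 = 0.
Reduce S modulo (g_1, g_2, g_3, g_4, g_5, g_6) in that order:
The remainder is 0, so this S-polynomial contributes no new basis element.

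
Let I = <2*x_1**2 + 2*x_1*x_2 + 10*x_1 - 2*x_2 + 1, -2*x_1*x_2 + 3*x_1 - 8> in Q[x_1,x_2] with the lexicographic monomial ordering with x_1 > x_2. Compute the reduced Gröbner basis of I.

f_1 = 2*x_1**2 + 2*x_1*x_2 + 10*x_1 - 2*x_2 + 1, LT = x_1**2.
f_2 = -2*x_1*x_2 + 3*x_1 - 8, LT = x_1*x_2.

S(f_1,f_2): lcm = x_1**2*x_2. S = 3/2*x_1**2 + x_1*x_2**2 + 5*x_1*x_2 - 4*x_1 - x_2**2 + 1/2*x_2.
  leading term x_1**2: subtract (3/4)·f_1 from 3/2*x_1**2 + x_1*x_2**2 + 5*x_1*x_2 - 4*x_1 - x_2**2 + 1/2*x_2 → x_1*x_2**2 + 7/2*x_1*x_2 - 23/2*x_1 - x_2**2 + 2*x_2 - 3/4
  leading term x_1*x_2**2: subtract (-1/2*x_2)·f_2 from x_1*x_2**2 + 7/2*x_1*x_2 - 23/2*x_1 - x_2**2 + 2*x_2 - 3/4 → 5*x_1*x_2 - 23/2*x_1 - x_2**2 - 2*x_2 - 3/4
  leading term x_1*x_2: subtract (-5/2)·f_2 from 5*x_1*x_2 - 23/2*x_1 - x_2**2 - 2*x_2 - 3/4 → -4*x_1 - x_2**2 - 2*x_2 - 83/4
  leading term x_1: no divisor's leading term divides it; move -4*x_1 to the remainder.
  leading term x_2**2: no divisor's leading term divides it; move -x_2**2 to the remainder.
  leading term x_2: no divisor's leading term divides it; move -2*x_2 to the remainder.
  leading term 1: no divisor's leading term divides it; move -83/4 to the remainder.
  remainder -4*x_1 - x_2**2 - 2*x_2 - 83/4 ≠ 0; add g_3 = -4*x_1 - x_2**2 - 2*x_2 - 83/4 to the basis.

S(f_2,g_3): lcm = x_1*x_2. S = -3/2*x_1 - 1/4*x_2**3 - 1/2*x_2**2 - 83/16*x_2 + 4.
  leading term x_1: subtract (3/8)·g_3 from -3/2*x_1 - 1/4*x_2**3 - 1/2*x_2**2 - 83/16*x_2 + 4 → -1/4*x_2**3 - 1/8*x_2**2 - 71/16*x_2 + 377/32
  leading term x_2**3: no divisor's leading term divides it; move -1/4*x_2**3 to the remainder.
  leading term x_2**2: no divisor's leading term divides it; move -1/8*x_2**2 to the remainder.
  leading term x_2: no divisor's leading term divides it; move -71/16*x_2 to the remainder.
  leading term 1: no divisor's leading term divides it; move 377/32 to the remainder.
  remainder -1/4*x_2**3 - 1/8*x_2**2 - 71/16*x_2 + 377/32 ≠ 0; add g_4 = -1/4*x_2**3 - 1/8*x_2**2 - 71/16*x_2 + 377/32 to the basis.

The other S-polynomials (S(f_1,g_3), S(f_1,g_4), S(f_2,g_4), S(g_3,g_4)) all reduce to 0 modulo the current basis, so we have a Gröbner basis.
Inter-reduce: drop elements whose leading term is divisible by another's, tail-reduce, and make monic.

G = {x_1 + 1/4*x_2**2 + 1/2*x_2 + 83/16, x_2**3 + 1/2*x_2**2 + 71/4*x_2 - 377/8}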